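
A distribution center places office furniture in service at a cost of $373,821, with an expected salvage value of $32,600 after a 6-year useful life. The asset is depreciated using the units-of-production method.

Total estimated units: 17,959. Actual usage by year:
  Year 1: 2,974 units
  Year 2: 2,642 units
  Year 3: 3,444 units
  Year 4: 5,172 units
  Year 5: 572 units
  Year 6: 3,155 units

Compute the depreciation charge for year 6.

$59,945

Depreciable base = $373,821 − $32,600 = $341,221.
Rate = $341,221 / 17,959 units = $19 per unit.
Year 1: 2,974 × $19 = $56,506. Book value $317,315.
Year 2: 2,642 × $19 = $50,198. Book value $267,117.
Year 3: 3,444 × $19 = $65,436. Book value $201,681.
Year 4: 5,172 × $19 = $98,268. Book value $103,413.
Year 5: 572 × $19 = $10,868. Book value $92,545.
Year 6: 3,155 × $19 = $59,945. Book value $32,600.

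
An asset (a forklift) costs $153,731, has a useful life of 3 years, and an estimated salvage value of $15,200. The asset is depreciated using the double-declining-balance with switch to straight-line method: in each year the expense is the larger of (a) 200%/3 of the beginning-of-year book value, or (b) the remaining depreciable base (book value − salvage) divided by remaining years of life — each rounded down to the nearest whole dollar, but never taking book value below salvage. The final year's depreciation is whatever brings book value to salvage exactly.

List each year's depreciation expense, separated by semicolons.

$102,487; $34,162; $1,882

Depreciable base = $153,731 − $15,200 = $138,531.
Year 1: DB = ⌊$153,731 × 200%/3⌋ = $102,487; SL = ⌊$138,531/3⌋ = $46,177 → take DB $102,487. Book value $51,244.
Year 2: DB = ⌊$51,244 × 200%/3⌋ = $34,162; SL = ⌊$36,044/2⌋ = $18,022 → take DB $34,162. Book value $17,082.
Year 3 (final): $17,082 − $15,200 = $1,882. Book value $15,200.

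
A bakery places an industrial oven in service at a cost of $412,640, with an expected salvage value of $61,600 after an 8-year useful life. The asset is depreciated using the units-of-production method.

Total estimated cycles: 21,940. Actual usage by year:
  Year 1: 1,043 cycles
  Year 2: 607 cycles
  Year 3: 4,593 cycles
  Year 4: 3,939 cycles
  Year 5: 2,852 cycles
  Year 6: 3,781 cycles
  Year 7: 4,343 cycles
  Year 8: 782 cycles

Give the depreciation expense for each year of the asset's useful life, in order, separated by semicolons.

Depreciable base = $412,640 − $61,600 = $351,040.
Rate = $351,040 / 21,940 cycles = $16 per cycle.
Year 1: 1,043 × $16 = $16,688. Book value $395,952.
Year 2: 607 × $16 = $9,712. Book value $386,240.
Year 3: 4,593 × $16 = $73,488. Book value $312,752.
Year 4: 3,939 × $16 = $63,024. Book value $249,728.
Year 5: 2,852 × $16 = $45,632. Book value $204,096.
Year 6: 3,781 × $16 = $60,496. Book value $143,600.
Year 7: 4,343 × $16 = $69,488. Book value $74,112.
Year 8: 782 × $16 = $12,512. Book value $61,600.

$16,688; $9,712; $73,488; $63,024; $45,632; $60,496; $69,488; $12,512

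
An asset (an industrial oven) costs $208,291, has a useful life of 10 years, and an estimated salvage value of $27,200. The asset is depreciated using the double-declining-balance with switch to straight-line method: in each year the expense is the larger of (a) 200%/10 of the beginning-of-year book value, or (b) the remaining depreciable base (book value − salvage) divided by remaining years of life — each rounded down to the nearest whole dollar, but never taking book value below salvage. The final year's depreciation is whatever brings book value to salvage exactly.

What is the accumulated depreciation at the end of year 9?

Depreciable base = $208,291 − $27,200 = $181,091.
Year 1: DB = ⌊$208,291 × 200%/10⌋ = $41,658; SL = ⌊$181,091/10⌋ = $18,109 → take DB $41,658. Book value $166,633.
Year 2: DB = ⌊$166,633 × 200%/10⌋ = $33,326; SL = ⌊$139,433/9⌋ = $15,492 → take DB $33,326. Book value $133,307.
Year 3: DB = ⌊$133,307 × 200%/10⌋ = $26,661; SL = ⌊$106,107/8⌋ = $13,263 → take DB $26,661. Book value $106,646.
Year 4: DB = ⌊$106,646 × 200%/10⌋ = $21,329; SL = ⌊$79,446/7⌋ = $11,349 → take DB $21,329. Book value $85,317.
Year 5: DB = ⌊$85,317 × 200%/10⌋ = $17,063; SL = ⌊$58,117/6⌋ = $9,686 → take DB $17,063. Book value $68,254.
Year 6: DB = ⌊$68,254 × 200%/10⌋ = $13,650; SL = ⌊$41,054/5⌋ = $8,210 → take DB $13,650. Book value $54,604.
Year 7: DB = ⌊$54,604 × 200%/10⌋ = $10,920; SL = ⌊$27,404/4⌋ = $6,851 → take DB $10,920. Book value $43,684.
Year 8: DB = ⌊$43,684 × 200%/10⌋ = $8,736; SL = ⌊$16,484/3⌋ = $5,494 → take DB $8,736. Book value $34,948.
Year 9: DB = ⌊$34,948 × 200%/10⌋ = $6,989; SL = ⌊$7,748/2⌋ = $3,874 → take DB $6,989. Book value $27,959.
Accumulated through year 9 = $208,291 − $27,959 = $180,332.

$180,332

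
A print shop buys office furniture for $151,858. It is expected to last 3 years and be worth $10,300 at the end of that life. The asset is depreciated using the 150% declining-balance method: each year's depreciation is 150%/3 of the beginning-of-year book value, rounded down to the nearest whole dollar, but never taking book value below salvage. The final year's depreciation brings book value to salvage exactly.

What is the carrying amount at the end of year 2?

Depreciable base = $151,858 − $10,300 = $141,558.
Year 1: ⌊$151,858 × 150%/3⌋ = $75,929. Book value $75,929.
Year 2: ⌊$75,929 × 150%/3⌋ = $37,964. Book value $37,965.

$37,965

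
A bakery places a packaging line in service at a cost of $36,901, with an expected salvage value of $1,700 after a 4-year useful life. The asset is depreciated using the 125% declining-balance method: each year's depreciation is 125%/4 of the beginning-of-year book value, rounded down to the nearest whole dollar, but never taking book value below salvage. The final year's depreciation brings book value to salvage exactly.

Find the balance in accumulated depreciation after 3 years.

$24,909

Depreciable base = $36,901 − $1,700 = $35,201.
Year 1: ⌊$36,901 × 125%/4⌋ = $11,531. Book value $25,370.
Year 2: ⌊$25,370 × 125%/4⌋ = $7,928. Book value $17,442.
Year 3: ⌊$17,442 × 125%/4⌋ = $5,450. Book value $11,992.
Accumulated through year 3 = $36,901 − $11,992 = $24,909.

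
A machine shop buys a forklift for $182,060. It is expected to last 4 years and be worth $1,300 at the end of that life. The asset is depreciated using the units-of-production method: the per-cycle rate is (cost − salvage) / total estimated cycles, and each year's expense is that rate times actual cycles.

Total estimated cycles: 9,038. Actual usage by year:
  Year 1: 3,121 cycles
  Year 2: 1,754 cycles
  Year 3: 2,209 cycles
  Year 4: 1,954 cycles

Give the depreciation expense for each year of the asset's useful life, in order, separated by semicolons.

$62,420; $35,080; $44,180; $39,080

Depreciable base = $182,060 − $1,300 = $180,760.
Rate = $180,760 / 9,038 cycles = $20 per cycle.
Year 1: 3,121 × $20 = $62,420. Book value $119,640.
Year 2: 1,754 × $20 = $35,080. Book value $84,560.
Year 3: 2,209 × $20 = $44,180. Book value $40,380.
Year 4: 1,954 × $20 = $39,080. Book value $1,300.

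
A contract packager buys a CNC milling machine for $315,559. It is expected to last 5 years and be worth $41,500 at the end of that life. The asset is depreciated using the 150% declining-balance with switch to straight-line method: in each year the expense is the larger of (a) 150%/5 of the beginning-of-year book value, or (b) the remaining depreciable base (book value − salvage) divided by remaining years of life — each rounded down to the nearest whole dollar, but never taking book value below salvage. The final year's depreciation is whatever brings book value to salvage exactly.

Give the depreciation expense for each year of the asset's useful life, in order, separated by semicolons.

$94,667; $66,267; $46,387; $33,369; $33,369

Depreciable base = $315,559 − $41,500 = $274,059.
Year 1: DB = ⌊$315,559 × 150%/5⌋ = $94,667; SL = ⌊$274,059/5⌋ = $54,811 → take DB $94,667. Book value $220,892.
Year 2: DB = ⌊$220,892 × 150%/5⌋ = $66,267; SL = ⌊$179,392/4⌋ = $44,848 → take DB $66,267. Book value $154,625.
Year 3: DB = ⌊$154,625 × 150%/5⌋ = $46,387; SL = ⌊$113,125/3⌋ = $37,708 → take DB $46,387. Book value $108,238.
Year 4: DB = ⌊$108,238 × 150%/5⌋ = $32,471; SL = ⌊$66,738/2⌋ = $33,369 → take SL $33,369. Book value $74,869.
Year 5 (final): $74,869 − $41,500 = $33,369. Book value $41,500.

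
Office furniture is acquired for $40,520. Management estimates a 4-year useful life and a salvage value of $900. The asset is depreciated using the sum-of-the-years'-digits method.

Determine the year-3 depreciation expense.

$7,924

Depreciable base = $40,520 − $900 = $39,620.
Sum of the years' digits = 4+3+2+1 = 10.
Year 1: $39,620 × 4/10 = $15,848. Book value $24,672.
Year 2: $39,620 × 3/10 = $11,886. Book value $12,786.
Year 3: $39,620 × 2/10 = $7,924. Book value $4,862.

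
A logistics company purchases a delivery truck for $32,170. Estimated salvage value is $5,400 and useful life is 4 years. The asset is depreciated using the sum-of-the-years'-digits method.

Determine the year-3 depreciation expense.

$5,354

Depreciable base = $32,170 − $5,400 = $26,770.
Sum of the years' digits = 4+3+2+1 = 10.
Year 1: $26,770 × 4/10 = $10,708. Book value $21,462.
Year 2: $26,770 × 3/10 = $8,031. Book value $13,431.
Year 3: $26,770 × 2/10 = $5,354. Book value $8,077.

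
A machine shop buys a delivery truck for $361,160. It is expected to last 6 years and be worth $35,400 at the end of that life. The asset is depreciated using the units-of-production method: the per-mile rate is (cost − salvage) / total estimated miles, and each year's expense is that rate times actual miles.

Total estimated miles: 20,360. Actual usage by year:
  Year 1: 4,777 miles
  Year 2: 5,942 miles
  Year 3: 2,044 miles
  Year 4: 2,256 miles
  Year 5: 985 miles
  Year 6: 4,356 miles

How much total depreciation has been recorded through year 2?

Depreciable base = $361,160 − $35,400 = $325,760.
Rate = $325,760 / 20,360 miles = $16 per mile.
Year 1: 4,777 × $16 = $76,432. Book value $284,728.
Year 2: 5,942 × $16 = $95,072. Book value $189,656.
Accumulated through year 2 = $361,160 − $189,656 = $171,504.

$171,504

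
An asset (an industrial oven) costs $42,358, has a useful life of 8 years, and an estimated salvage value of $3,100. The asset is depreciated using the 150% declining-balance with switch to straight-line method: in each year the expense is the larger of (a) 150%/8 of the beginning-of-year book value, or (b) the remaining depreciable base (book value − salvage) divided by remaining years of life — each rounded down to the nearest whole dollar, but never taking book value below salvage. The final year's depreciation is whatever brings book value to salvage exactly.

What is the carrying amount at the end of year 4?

Depreciable base = $42,358 − $3,100 = $39,258.
Year 1: DB = ⌊$42,358 × 150%/8⌋ = $7,942; SL = ⌊$39,258/8⌋ = $4,907 → take DB $7,942. Book value $34,416.
Year 2: DB = ⌊$34,416 × 150%/8⌋ = $6,453; SL = ⌊$31,316/7⌋ = $4,473 → take DB $6,453. Book value $27,963.
Year 3: DB = ⌊$27,963 × 150%/8⌋ = $5,243; SL = ⌊$24,863/6⌋ = $4,143 → take DB $5,243. Book value $22,720.
Year 4: DB = ⌊$22,720 × 150%/8⌋ = $4,260; SL = ⌊$19,620/5⌋ = $3,924 → take DB $4,260. Book value $18,460.

$18,460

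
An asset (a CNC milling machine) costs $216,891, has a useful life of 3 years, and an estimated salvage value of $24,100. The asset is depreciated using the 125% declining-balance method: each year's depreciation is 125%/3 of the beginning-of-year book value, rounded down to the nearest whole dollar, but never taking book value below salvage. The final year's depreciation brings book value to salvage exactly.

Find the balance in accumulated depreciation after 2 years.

Depreciable base = $216,891 − $24,100 = $192,791.
Year 1: ⌊$216,891 × 125%/3⌋ = $90,371. Book value $126,520.
Year 2: ⌊$126,520 × 125%/3⌋ = $52,716. Book value $73,804.
Accumulated through year 2 = $216,891 − $73,804 = $143,087.

$143,087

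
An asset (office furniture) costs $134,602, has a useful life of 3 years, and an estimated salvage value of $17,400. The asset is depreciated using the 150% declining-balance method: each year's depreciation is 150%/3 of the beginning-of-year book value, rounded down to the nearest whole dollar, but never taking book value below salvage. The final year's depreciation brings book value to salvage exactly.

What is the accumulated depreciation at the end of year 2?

Depreciable base = $134,602 − $17,400 = $117,202.
Year 1: ⌊$134,602 × 150%/3⌋ = $67,301. Book value $67,301.
Year 2: ⌊$67,301 × 150%/3⌋ = $33,650. Book value $33,651.
Accumulated through year 2 = $134,602 − $33,651 = $100,951.

$100,951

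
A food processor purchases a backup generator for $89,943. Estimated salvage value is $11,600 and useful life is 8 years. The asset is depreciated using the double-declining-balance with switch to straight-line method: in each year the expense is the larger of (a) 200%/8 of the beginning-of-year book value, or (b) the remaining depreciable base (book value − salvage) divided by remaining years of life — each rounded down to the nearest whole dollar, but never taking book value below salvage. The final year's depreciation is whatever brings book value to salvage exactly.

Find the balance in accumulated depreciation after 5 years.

$68,598

Depreciable base = $89,943 − $11,600 = $78,343.
Year 1: DB = ⌊$89,943 × 200%/8⌋ = $22,485; SL = ⌊$78,343/8⌋ = $9,792 → take DB $22,485. Book value $67,458.
Year 2: DB = ⌊$67,458 × 200%/8⌋ = $16,864; SL = ⌊$55,858/7⌋ = $7,979 → take DB $16,864. Book value $50,594.
Year 3: DB = ⌊$50,594 × 200%/8⌋ = $12,648; SL = ⌊$38,994/6⌋ = $6,499 → take DB $12,648. Book value $37,946.
Year 4: DB = ⌊$37,946 × 200%/8⌋ = $9,486; SL = ⌊$26,346/5⌋ = $5,269 → take DB $9,486. Book value $28,460.
Year 5: DB = ⌊$28,460 × 200%/8⌋ = $7,115; SL = ⌊$16,860/4⌋ = $4,215 → take DB $7,115. Book value $21,345.
Accumulated through year 5 = $89,943 − $21,345 = $68,598.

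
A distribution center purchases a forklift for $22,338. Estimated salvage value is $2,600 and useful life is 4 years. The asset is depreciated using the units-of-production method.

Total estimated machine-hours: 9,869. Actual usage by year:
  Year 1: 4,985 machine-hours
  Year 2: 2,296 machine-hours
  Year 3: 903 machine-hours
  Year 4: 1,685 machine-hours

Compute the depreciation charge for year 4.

$3,370

Depreciable base = $22,338 − $2,600 = $19,738.
Rate = $19,738 / 9,869 machine-hours = $2 per machine-hour.
Year 1: 4,985 × $2 = $9,970. Book value $12,368.
Year 2: 2,296 × $2 = $4,592. Book value $7,776.
Year 3: 903 × $2 = $1,806. Book value $5,970.
Year 4: 1,685 × $2 = $3,370. Book value $2,600.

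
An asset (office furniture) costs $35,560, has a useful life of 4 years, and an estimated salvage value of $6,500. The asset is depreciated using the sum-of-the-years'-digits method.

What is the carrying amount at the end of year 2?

$15,218

Depreciable base = $35,560 − $6,500 = $29,060.
Sum of the years' digits = 4+3+2+1 = 10.
Year 1: $29,060 × 4/10 = $11,624. Book value $23,936.
Year 2: $29,060 × 3/10 = $8,718. Book value $15,218.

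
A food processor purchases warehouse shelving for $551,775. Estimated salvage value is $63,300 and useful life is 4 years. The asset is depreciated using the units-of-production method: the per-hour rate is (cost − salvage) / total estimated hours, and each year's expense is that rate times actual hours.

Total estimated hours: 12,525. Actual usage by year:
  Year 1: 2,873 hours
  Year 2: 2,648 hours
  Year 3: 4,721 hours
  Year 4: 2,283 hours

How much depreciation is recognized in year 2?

Depreciable base = $551,775 − $63,300 = $488,475.
Rate = $488,475 / 12,525 hours = $39 per hour.
Year 1: 2,873 × $39 = $112,047. Book value $439,728.
Year 2: 2,648 × $39 = $103,272. Book value $336,456.

$103,272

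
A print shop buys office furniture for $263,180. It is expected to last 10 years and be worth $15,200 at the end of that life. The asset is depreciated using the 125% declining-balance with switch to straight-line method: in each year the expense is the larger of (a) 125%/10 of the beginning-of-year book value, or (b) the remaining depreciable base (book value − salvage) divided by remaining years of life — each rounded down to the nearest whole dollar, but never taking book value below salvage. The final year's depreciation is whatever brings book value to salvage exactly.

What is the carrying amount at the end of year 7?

$84,248

Depreciable base = $263,180 − $15,200 = $247,980.
Year 1: DB = ⌊$263,180 × 125%/10⌋ = $32,897; SL = ⌊$247,980/10⌋ = $24,798 → take DB $32,897. Book value $230,283.
Year 2: DB = ⌊$230,283 × 125%/10⌋ = $28,785; SL = ⌊$215,083/9⌋ = $23,898 → take DB $28,785. Book value $201,498.
Year 3: DB = ⌊$201,498 × 125%/10⌋ = $25,187; SL = ⌊$186,298/8⌋ = $23,287 → take DB $25,187. Book value $176,311.
Year 4: DB = ⌊$176,311 × 125%/10⌋ = $22,038; SL = ⌊$161,111/7⌋ = $23,015 → take SL $23,015. Book value $153,296.
Year 5: DB = ⌊$153,296 × 125%/10⌋ = $19,162; SL = ⌊$138,096/6⌋ = $23,016 → take SL $23,016. Book value $130,280.
Year 6: DB = ⌊$130,280 × 125%/10⌋ = $16,285; SL = ⌊$115,080/5⌋ = $23,016 → take SL $23,016. Book value $107,264.
Year 7: DB = ⌊$107,264 × 125%/10⌋ = $13,408; SL = ⌊$92,064/4⌋ = $23,016 → take SL $23,016. Book value $84,248.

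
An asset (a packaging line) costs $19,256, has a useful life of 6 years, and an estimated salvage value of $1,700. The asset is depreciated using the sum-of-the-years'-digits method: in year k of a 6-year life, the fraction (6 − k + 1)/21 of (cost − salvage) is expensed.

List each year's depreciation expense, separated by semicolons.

$5,016; $4,180; $3,344; $2,508; $1,672; $836

Depreciable base = $19,256 − $1,700 = $17,556.
Sum of the years' digits = 6+5+4+3+2+1 = 21.
Year 1: $17,556 × 6/21 = $5,016. Book value $14,240.
Year 2: $17,556 × 5/21 = $4,180. Book value $10,060.
Year 3: $17,556 × 4/21 = $3,344. Book value $6,716.
Year 4: $17,556 × 3/21 = $2,508. Book value $4,208.
Year 5: $17,556 × 2/21 = $1,672. Book value $2,536.
Year 6: $17,556 × 1/21 = $836. Book value $1,700.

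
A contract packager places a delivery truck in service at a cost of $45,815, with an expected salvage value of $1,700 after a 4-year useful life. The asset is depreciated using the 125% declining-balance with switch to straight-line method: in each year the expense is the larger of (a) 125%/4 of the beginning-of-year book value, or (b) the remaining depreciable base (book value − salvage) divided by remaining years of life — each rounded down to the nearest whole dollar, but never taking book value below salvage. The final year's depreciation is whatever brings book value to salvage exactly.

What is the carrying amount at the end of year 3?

$11,633

Depreciable base = $45,815 − $1,700 = $44,115.
Year 1: DB = ⌊$45,815 × 125%/4⌋ = $14,317; SL = ⌊$44,115/4⌋ = $11,028 → take DB $14,317. Book value $31,498.
Year 2: DB = ⌊$31,498 × 125%/4⌋ = $9,843; SL = ⌊$29,798/3⌋ = $9,932 → take SL $9,932. Book value $21,566.
Year 3: DB = ⌊$21,566 × 125%/4⌋ = $6,739; SL = ⌊$19,866/2⌋ = $9,933 → take SL $9,933. Book value $11,633.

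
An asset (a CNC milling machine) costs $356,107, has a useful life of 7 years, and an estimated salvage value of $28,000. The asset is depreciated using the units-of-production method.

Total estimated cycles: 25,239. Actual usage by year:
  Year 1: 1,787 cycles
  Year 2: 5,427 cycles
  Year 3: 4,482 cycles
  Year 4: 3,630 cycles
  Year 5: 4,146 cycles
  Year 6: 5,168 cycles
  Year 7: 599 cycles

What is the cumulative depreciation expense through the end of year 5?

$253,136

Depreciable base = $356,107 − $28,000 = $328,107.
Rate = $328,107 / 25,239 cycles = $13 per cycle.
Year 1: 1,787 × $13 = $23,231. Book value $332,876.
Year 2: 5,427 × $13 = $70,551. Book value $262,325.
Year 3: 4,482 × $13 = $58,266. Book value $204,059.
Year 4: 3,630 × $13 = $47,190. Book value $156,869.
Year 5: 4,146 × $13 = $53,898. Book value $102,971.
Accumulated through year 5 = $356,107 − $102,971 = $253,136.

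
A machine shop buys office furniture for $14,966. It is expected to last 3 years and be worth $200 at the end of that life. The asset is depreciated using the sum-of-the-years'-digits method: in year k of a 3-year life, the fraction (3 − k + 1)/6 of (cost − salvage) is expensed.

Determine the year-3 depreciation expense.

Depreciable base = $14,966 − $200 = $14,766.
Sum of the years' digits = 3+2+1 = 6.
Year 1: $14,766 × 3/6 = $7,383. Book value $7,583.
Year 2: $14,766 × 2/6 = $4,922. Book value $2,661.
Year 3: $14,766 × 1/6 = $2,461. Book value $200.

$2,461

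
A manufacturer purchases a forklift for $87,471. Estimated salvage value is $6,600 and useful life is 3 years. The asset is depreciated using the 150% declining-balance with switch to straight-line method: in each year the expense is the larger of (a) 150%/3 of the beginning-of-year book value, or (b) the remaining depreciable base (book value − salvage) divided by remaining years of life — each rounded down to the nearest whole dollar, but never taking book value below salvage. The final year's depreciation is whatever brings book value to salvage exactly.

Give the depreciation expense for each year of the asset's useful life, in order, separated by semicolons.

Depreciable base = $87,471 − $6,600 = $80,871.
Year 1: DB = ⌊$87,471 × 150%/3⌋ = $43,735; SL = ⌊$80,871/3⌋ = $26,957 → take DB $43,735. Book value $43,736.
Year 2: DB = ⌊$43,736 × 150%/3⌋ = $21,868; SL = ⌊$37,136/2⌋ = $18,568 → take DB $21,868. Book value $21,868.
Year 3 (final): $21,868 − $6,600 = $15,268. Book value $6,600.

$43,735; $21,868; $15,268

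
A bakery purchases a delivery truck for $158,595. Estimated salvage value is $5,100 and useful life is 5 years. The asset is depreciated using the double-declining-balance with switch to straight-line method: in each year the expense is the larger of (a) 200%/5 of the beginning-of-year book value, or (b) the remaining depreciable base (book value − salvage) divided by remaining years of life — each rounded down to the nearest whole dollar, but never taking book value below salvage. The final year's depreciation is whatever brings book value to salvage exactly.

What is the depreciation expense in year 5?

$14,579

Depreciable base = $158,595 − $5,100 = $153,495.
Year 1: DB = ⌊$158,595 × 200%/5⌋ = $63,438; SL = ⌊$153,495/5⌋ = $30,699 → take DB $63,438. Book value $95,157.
Year 2: DB = ⌊$95,157 × 200%/5⌋ = $38,062; SL = ⌊$90,057/4⌋ = $22,514 → take DB $38,062. Book value $57,095.
Year 3: DB = ⌊$57,095 × 200%/5⌋ = $22,838; SL = ⌊$51,995/3⌋ = $17,331 → take DB $22,838. Book value $34,257.
Year 4: DB = ⌊$34,257 × 200%/5⌋ = $13,702; SL = ⌊$29,157/2⌋ = $14,578 → take SL $14,578. Book value $19,679.
Year 5 (final): $19,679 − $5,100 = $14,579. Book value $5,100.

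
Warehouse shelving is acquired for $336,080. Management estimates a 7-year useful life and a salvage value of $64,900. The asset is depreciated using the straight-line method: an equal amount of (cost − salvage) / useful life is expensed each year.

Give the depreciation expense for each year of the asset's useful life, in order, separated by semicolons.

$38,740; $38,740; $38,740; $38,740; $38,740; $38,740; $38,740

Depreciable base = $336,080 − $64,900 = $271,180.
Annual expense = $271,180 / 7 = $38,740.
End of year 1: book value $297,340.
End of year 2: book value $258,600.
End of year 3: book value $219,860.
End of year 4: book value $181,120.
End of year 5: book value $142,380.
End of year 6: book value $103,640.
End of year 7: book value $64,900.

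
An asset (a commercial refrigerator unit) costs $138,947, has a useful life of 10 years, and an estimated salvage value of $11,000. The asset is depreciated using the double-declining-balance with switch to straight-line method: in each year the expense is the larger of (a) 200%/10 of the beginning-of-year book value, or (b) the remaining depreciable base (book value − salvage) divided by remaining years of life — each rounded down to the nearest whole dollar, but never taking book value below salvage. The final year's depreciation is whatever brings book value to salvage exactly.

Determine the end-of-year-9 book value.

$17,047

Depreciable base = $138,947 − $11,000 = $127,947.
Year 1: DB = ⌊$138,947 × 200%/10⌋ = $27,789; SL = ⌊$127,947/10⌋ = $12,794 → take DB $27,789. Book value $111,158.
Year 2: DB = ⌊$111,158 × 200%/10⌋ = $22,231; SL = ⌊$100,158/9⌋ = $11,128 → take DB $22,231. Book value $88,927.
Year 3: DB = ⌊$88,927 × 200%/10⌋ = $17,785; SL = ⌊$77,927/8⌋ = $9,740 → take DB $17,785. Book value $71,142.
Year 4: DB = ⌊$71,142 × 200%/10⌋ = $14,228; SL = ⌊$60,142/7⌋ = $8,591 → take DB $14,228. Book value $56,914.
Year 5: DB = ⌊$56,914 × 200%/10⌋ = $11,382; SL = ⌊$45,914/6⌋ = $7,652 → take DB $11,382. Book value $45,532.
Year 6: DB = ⌊$45,532 × 200%/10⌋ = $9,106; SL = ⌊$34,532/5⌋ = $6,906 → take DB $9,106. Book value $36,426.
Year 7: DB = ⌊$36,426 × 200%/10⌋ = $7,285; SL = ⌊$25,426/4⌋ = $6,356 → take DB $7,285. Book value $29,141.
Year 8: DB = ⌊$29,141 × 200%/10⌋ = $5,828; SL = ⌊$18,141/3⌋ = $6,047 → take SL $6,047. Book value $23,094.
Year 9: DB = ⌊$23,094 × 200%/10⌋ = $4,618; SL = ⌊$12,094/2⌋ = $6,047 → take SL $6,047. Book value $17,047.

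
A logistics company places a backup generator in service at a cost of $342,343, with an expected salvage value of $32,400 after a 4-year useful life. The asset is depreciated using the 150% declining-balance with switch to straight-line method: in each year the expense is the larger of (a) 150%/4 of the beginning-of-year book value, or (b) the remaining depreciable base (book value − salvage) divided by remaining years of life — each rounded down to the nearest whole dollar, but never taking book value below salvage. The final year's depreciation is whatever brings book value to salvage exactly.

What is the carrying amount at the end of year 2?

Depreciable base = $342,343 − $32,400 = $309,943.
Year 1: DB = ⌊$342,343 × 150%/4⌋ = $128,378; SL = ⌊$309,943/4⌋ = $77,485 → take DB $128,378. Book value $213,965.
Year 2: DB = ⌊$213,965 × 150%/4⌋ = $80,236; SL = ⌊$181,565/3⌋ = $60,521 → take DB $80,236. Book value $133,729.

$133,729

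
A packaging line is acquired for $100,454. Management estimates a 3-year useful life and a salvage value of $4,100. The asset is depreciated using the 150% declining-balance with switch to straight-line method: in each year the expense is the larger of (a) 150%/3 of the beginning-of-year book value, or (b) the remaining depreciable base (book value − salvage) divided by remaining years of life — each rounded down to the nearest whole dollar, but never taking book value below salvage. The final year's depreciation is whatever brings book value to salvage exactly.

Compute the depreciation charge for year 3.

Depreciable base = $100,454 − $4,100 = $96,354.
Year 1: DB = ⌊$100,454 × 150%/3⌋ = $50,227; SL = ⌊$96,354/3⌋ = $32,118 → take DB $50,227. Book value $50,227.
Year 2: DB = ⌊$50,227 × 150%/3⌋ = $25,113; SL = ⌊$46,127/2⌋ = $23,063 → take DB $25,113. Book value $25,114.
Year 3 (final): $25,114 − $4,100 = $21,014. Book value $4,100.

$21,014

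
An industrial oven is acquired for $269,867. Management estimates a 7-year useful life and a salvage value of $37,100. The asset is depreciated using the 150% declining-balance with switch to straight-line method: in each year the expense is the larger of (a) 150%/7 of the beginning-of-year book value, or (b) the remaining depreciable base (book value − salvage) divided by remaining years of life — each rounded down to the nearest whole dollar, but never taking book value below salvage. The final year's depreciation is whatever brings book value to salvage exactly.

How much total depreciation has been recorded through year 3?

Depreciable base = $269,867 − $37,100 = $232,767.
Year 1: DB = ⌊$269,867 × 150%/7⌋ = $57,828; SL = ⌊$232,767/7⌋ = $33,252 → take DB $57,828. Book value $212,039.
Year 2: DB = ⌊$212,039 × 150%/7⌋ = $45,436; SL = ⌊$174,939/6⌋ = $29,156 → take DB $45,436. Book value $166,603.
Year 3: DB = ⌊$166,603 × 150%/7⌋ = $35,700; SL = ⌊$129,503/5⌋ = $25,900 → take DB $35,700. Book value $130,903.
Accumulated through year 3 = $269,867 − $130,903 = $138,964.

$138,964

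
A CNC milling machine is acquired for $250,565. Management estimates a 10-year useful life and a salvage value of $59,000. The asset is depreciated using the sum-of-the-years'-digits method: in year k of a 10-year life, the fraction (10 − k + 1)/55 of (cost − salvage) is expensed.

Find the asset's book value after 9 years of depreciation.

Depreciable base = $250,565 − $59,000 = $191,565.
Sum of the years' digits = 10+9+8+7+6+5+4+3+2+1 = 55.
Year 1: $191,565 × 10/55 = $34,830. Book value $215,735.
Year 2: $191,565 × 9/55 = $31,347. Book value $184,388.
Year 3: $191,565 × 8/55 = $27,864. Book value $156,524.
Year 4: $191,565 × 7/55 = $24,381. Book value $132,143.
Year 5: $191,565 × 6/55 = $20,898. Book value $111,245.
Year 6: $191,565 × 5/55 = $17,415. Book value $93,830.
Year 7: $191,565 × 4/55 = $13,932. Book value $79,898.
Year 8: $191,565 × 3/55 = $10,449. Book value $69,449.
Year 9: $191,565 × 2/55 = $6,966. Book value $62,483.

$62,483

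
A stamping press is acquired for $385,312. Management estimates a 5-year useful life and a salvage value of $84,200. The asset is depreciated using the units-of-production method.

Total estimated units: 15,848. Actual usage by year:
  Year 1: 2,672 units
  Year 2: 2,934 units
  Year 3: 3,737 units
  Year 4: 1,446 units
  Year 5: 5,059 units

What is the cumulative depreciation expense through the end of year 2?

$106,514

Depreciable base = $385,312 − $84,200 = $301,112.
Rate = $301,112 / 15,848 units = $19 per unit.
Year 1: 2,672 × $19 = $50,768. Book value $334,544.
Year 2: 2,934 × $19 = $55,746. Book value $278,798.
Accumulated through year 2 = $385,312 − $278,798 = $106,514.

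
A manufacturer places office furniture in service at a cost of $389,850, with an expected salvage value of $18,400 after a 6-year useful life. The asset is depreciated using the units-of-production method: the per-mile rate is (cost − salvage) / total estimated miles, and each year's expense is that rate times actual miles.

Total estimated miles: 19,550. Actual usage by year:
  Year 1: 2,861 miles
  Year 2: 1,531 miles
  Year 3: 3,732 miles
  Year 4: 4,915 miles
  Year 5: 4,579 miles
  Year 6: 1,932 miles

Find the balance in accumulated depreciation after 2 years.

Depreciable base = $389,850 − $18,400 = $371,450.
Rate = $371,450 / 19,550 miles = $19 per mile.
Year 1: 2,861 × $19 = $54,359. Book value $335,491.
Year 2: 1,531 × $19 = $29,089. Book value $306,402.
Accumulated through year 2 = $389,850 − $306,402 = $83,448.

$83,448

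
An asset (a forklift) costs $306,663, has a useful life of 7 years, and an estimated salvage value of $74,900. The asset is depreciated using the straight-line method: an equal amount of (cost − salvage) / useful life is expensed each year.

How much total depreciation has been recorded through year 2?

$66,218

Depreciable base = $306,663 − $74,900 = $231,763.
Annual expense = $231,763 / 7 = $33,109.
End of year 1: book value $273,554.
End of year 2: book value $240,445.
Accumulated through year 2 = $306,663 − $240,445 = $66,218.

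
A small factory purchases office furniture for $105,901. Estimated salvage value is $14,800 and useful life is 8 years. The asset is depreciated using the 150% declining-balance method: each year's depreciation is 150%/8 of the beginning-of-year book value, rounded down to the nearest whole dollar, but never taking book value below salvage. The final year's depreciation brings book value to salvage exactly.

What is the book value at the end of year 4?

$46,154

Depreciable base = $105,901 − $14,800 = $91,101.
Year 1: ⌊$105,901 × 150%/8⌋ = $19,856. Book value $86,045.
Year 2: ⌊$86,045 × 150%/8⌋ = $16,133. Book value $69,912.
Year 3: ⌊$69,912 × 150%/8⌋ = $13,108. Book value $56,804.
Year 4: ⌊$56,804 × 150%/8⌋ = $10,650. Book value $46,154.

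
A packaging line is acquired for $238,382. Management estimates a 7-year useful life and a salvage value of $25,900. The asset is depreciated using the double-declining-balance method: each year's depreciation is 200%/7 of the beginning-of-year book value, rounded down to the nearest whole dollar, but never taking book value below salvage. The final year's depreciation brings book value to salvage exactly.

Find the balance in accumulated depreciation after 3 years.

Depreciable base = $238,382 − $25,900 = $212,482.
Year 1: ⌊$238,382 × 200%/7⌋ = $68,109. Book value $170,273.
Year 2: ⌊$170,273 × 200%/7⌋ = $48,649. Book value $121,624.
Year 3: ⌊$121,624 × 200%/7⌋ = $34,749. Book value $86,875.
Accumulated through year 3 = $238,382 − $86,875 = $151,507.

$151,507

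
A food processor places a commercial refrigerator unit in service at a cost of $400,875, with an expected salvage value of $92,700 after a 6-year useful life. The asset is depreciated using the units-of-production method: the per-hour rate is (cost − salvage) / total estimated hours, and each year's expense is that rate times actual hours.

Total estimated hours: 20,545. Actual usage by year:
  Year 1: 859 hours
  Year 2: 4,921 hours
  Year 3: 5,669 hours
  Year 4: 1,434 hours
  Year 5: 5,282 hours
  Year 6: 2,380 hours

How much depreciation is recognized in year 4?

$21,510

Depreciable base = $400,875 − $92,700 = $308,175.
Rate = $308,175 / 20,545 hours = $15 per hour.
Year 1: 859 × $15 = $12,885. Book value $387,990.
Year 2: 4,921 × $15 = $73,815. Book value $314,175.
Year 3: 5,669 × $15 = $85,035. Book value $229,140.
Year 4: 1,434 × $15 = $21,510. Book value $207,630.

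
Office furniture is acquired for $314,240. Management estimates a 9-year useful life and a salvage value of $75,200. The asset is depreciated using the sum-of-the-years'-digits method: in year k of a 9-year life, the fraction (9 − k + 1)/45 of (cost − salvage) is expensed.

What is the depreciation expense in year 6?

Depreciable base = $314,240 − $75,200 = $239,040.
Sum of the years' digits = 9+8+7+6+5+4+3+2+1 = 45.
Year 1: $239,040 × 9/45 = $47,808. Book value $266,432.
Year 2: $239,040 × 8/45 = $42,496. Book value $223,936.
Year 3: $239,040 × 7/45 = $37,184. Book value $186,752.
Year 4: $239,040 × 6/45 = $31,872. Book value $154,880.
Year 5: $239,040 × 5/45 = $26,560. Book value $128,320.
Year 6: $239,040 × 4/45 = $21,248. Book value $107,072.

$21,248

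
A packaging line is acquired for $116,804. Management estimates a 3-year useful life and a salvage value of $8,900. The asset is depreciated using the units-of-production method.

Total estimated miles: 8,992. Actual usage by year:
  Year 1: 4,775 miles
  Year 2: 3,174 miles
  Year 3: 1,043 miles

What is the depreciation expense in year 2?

Depreciable base = $116,804 − $8,900 = $107,904.
Rate = $107,904 / 8,992 miles = $12 per mile.
Year 1: 4,775 × $12 = $57,300. Book value $59,504.
Year 2: 3,174 × $12 = $38,088. Book value $21,416.

$38,088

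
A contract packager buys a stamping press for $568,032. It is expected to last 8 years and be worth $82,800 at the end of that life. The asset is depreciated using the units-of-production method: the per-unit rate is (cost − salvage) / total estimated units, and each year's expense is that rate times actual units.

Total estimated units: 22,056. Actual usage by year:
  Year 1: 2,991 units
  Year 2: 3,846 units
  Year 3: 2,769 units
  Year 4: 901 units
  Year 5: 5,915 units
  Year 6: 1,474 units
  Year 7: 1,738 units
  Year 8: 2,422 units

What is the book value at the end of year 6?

$174,320

Depreciable base = $568,032 − $82,800 = $485,232.
Rate = $485,232 / 22,056 units = $22 per unit.
Year 1: 2,991 × $22 = $65,802. Book value $502,230.
Year 2: 3,846 × $22 = $84,612. Book value $417,618.
Year 3: 2,769 × $22 = $60,918. Book value $356,700.
Year 4: 901 × $22 = $19,822. Book value $336,878.
Year 5: 5,915 × $22 = $130,130. Book value $206,748.
Year 6: 1,474 × $22 = $32,428. Book value $174,320.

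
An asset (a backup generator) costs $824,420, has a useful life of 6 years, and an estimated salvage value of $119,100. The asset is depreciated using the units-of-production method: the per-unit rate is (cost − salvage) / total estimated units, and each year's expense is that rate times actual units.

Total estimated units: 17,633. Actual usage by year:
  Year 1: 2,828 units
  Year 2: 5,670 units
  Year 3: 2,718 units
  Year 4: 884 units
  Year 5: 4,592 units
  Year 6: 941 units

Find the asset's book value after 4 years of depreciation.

$340,420

Depreciable base = $824,420 − $119,100 = $705,320.
Rate = $705,320 / 17,633 units = $40 per unit.
Year 1: 2,828 × $40 = $113,120. Book value $711,300.
Year 2: 5,670 × $40 = $226,800. Book value $484,500.
Year 3: 2,718 × $40 = $108,720. Book value $375,780.
Year 4: 884 × $40 = $35,360. Book value $340,420.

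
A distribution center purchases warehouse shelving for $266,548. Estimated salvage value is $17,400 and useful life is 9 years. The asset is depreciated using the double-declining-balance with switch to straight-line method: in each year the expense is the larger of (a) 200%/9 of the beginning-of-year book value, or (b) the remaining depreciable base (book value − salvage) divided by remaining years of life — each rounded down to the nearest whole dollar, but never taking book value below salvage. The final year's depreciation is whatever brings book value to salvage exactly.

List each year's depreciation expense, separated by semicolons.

$59,232; $46,070; $35,832; $27,869; $21,676; $16,859; $13,870; $13,870; $13,870

Depreciable base = $266,548 − $17,400 = $249,148.
Year 1: DB = ⌊$266,548 × 200%/9⌋ = $59,232; SL = ⌊$249,148/9⌋ = $27,683 → take DB $59,232. Book value $207,316.
Year 2: DB = ⌊$207,316 × 200%/9⌋ = $46,070; SL = ⌊$189,916/8⌋ = $23,739 → take DB $46,070. Book value $161,246.
Year 3: DB = ⌊$161,246 × 200%/9⌋ = $35,832; SL = ⌊$143,846/7⌋ = $20,549 → take DB $35,832. Book value $125,414.
Year 4: DB = ⌊$125,414 × 200%/9⌋ = $27,869; SL = ⌊$108,014/6⌋ = $18,002 → take DB $27,869. Book value $97,545.
Year 5: DB = ⌊$97,545 × 200%/9⌋ = $21,676; SL = ⌊$80,145/5⌋ = $16,029 → take DB $21,676. Book value $75,869.
Year 6: DB = ⌊$75,869 × 200%/9⌋ = $16,859; SL = ⌊$58,469/4⌋ = $14,617 → take DB $16,859. Book value $59,010.
Year 7: DB = ⌊$59,010 × 200%/9⌋ = $13,113; SL = ⌊$41,610/3⌋ = $13,870 → take SL $13,870. Book value $45,140.
Year 8: DB = ⌊$45,140 × 200%/9⌋ = $10,031; SL = ⌊$27,740/2⌋ = $13,870 → take SL $13,870. Book value $31,270.
Year 9 (final): $31,270 − $17,400 = $13,870. Book value $17,400.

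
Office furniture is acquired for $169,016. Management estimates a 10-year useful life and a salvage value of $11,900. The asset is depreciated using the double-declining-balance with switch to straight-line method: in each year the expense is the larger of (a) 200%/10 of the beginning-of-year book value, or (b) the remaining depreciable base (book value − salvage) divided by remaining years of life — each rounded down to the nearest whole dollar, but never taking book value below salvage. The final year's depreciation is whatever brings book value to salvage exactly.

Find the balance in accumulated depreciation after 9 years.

Depreciable base = $169,016 − $11,900 = $157,116.
Year 1: DB = ⌊$169,016 × 200%/10⌋ = $33,803; SL = ⌊$157,116/10⌋ = $15,711 → take DB $33,803. Book value $135,213.
Year 2: DB = ⌊$135,213 × 200%/10⌋ = $27,042; SL = ⌊$123,313/9⌋ = $13,701 → take DB $27,042. Book value $108,171.
Year 3: DB = ⌊$108,171 × 200%/10⌋ = $21,634; SL = ⌊$96,271/8⌋ = $12,033 → take DB $21,634. Book value $86,537.
Year 4: DB = ⌊$86,537 × 200%/10⌋ = $17,307; SL = ⌊$74,637/7⌋ = $10,662 → take DB $17,307. Book value $69,230.
Year 5: DB = ⌊$69,230 × 200%/10⌋ = $13,846; SL = ⌊$57,330/6⌋ = $9,555 → take DB $13,846. Book value $55,384.
Year 6: DB = ⌊$55,384 × 200%/10⌋ = $11,076; SL = ⌊$43,484/5⌋ = $8,696 → take DB $11,076. Book value $44,308.
Year 7: DB = ⌊$44,308 × 200%/10⌋ = $8,861; SL = ⌊$32,408/4⌋ = $8,102 → take DB $8,861. Book value $35,447.
Year 8: DB = ⌊$35,447 × 200%/10⌋ = $7,089; SL = ⌊$23,547/3⌋ = $7,849 → take SL $7,849. Book value $27,598.
Year 9: DB = ⌊$27,598 × 200%/10⌋ = $5,519; SL = ⌊$15,698/2⌋ = $7,849 → take SL $7,849. Book value $19,749.
Accumulated through year 9 = $169,016 − $19,749 = $149,267.

$149,267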